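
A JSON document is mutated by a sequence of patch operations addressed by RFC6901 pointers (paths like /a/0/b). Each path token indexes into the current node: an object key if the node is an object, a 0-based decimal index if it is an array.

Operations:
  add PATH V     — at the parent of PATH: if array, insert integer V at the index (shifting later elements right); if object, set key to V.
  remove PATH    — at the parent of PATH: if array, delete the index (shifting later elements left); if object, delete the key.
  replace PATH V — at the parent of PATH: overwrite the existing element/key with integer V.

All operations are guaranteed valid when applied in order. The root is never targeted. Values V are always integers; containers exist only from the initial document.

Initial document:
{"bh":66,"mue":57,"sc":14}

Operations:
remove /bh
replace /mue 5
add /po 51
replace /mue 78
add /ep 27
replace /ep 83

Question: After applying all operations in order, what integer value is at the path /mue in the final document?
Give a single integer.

After op 1 (remove /bh): {"mue":57,"sc":14}
After op 2 (replace /mue 5): {"mue":5,"sc":14}
After op 3 (add /po 51): {"mue":5,"po":51,"sc":14}
After op 4 (replace /mue 78): {"mue":78,"po":51,"sc":14}
After op 5 (add /ep 27): {"ep":27,"mue":78,"po":51,"sc":14}
After op 6 (replace /ep 83): {"ep":83,"mue":78,"po":51,"sc":14}
Value at /mue: 78

Answer: 78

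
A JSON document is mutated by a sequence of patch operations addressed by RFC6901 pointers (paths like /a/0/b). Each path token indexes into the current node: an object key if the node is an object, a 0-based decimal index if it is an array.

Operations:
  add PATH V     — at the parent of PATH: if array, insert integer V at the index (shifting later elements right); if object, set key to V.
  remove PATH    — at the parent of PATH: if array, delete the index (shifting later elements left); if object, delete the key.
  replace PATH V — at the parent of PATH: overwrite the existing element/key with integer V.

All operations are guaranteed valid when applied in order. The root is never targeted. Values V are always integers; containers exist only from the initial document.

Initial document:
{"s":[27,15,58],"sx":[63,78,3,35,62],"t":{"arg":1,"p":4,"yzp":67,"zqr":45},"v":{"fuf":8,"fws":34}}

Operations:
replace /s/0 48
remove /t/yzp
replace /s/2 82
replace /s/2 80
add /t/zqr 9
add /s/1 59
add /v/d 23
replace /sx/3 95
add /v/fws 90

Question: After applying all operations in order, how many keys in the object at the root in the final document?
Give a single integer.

Answer: 4

Derivation:
After op 1 (replace /s/0 48): {"s":[48,15,58],"sx":[63,78,3,35,62],"t":{"arg":1,"p":4,"yzp":67,"zqr":45},"v":{"fuf":8,"fws":34}}
After op 2 (remove /t/yzp): {"s":[48,15,58],"sx":[63,78,3,35,62],"t":{"arg":1,"p":4,"zqr":45},"v":{"fuf":8,"fws":34}}
After op 3 (replace /s/2 82): {"s":[48,15,82],"sx":[63,78,3,35,62],"t":{"arg":1,"p":4,"zqr":45},"v":{"fuf":8,"fws":34}}
After op 4 (replace /s/2 80): {"s":[48,15,80],"sx":[63,78,3,35,62],"t":{"arg":1,"p":4,"zqr":45},"v":{"fuf":8,"fws":34}}
After op 5 (add /t/zqr 9): {"s":[48,15,80],"sx":[63,78,3,35,62],"t":{"arg":1,"p":4,"zqr":9},"v":{"fuf":8,"fws":34}}
After op 6 (add /s/1 59): {"s":[48,59,15,80],"sx":[63,78,3,35,62],"t":{"arg":1,"p":4,"zqr":9},"v":{"fuf":8,"fws":34}}
After op 7 (add /v/d 23): {"s":[48,59,15,80],"sx":[63,78,3,35,62],"t":{"arg":1,"p":4,"zqr":9},"v":{"d":23,"fuf":8,"fws":34}}
After op 8 (replace /sx/3 95): {"s":[48,59,15,80],"sx":[63,78,3,95,62],"t":{"arg":1,"p":4,"zqr":9},"v":{"d":23,"fuf":8,"fws":34}}
After op 9 (add /v/fws 90): {"s":[48,59,15,80],"sx":[63,78,3,95,62],"t":{"arg":1,"p":4,"zqr":9},"v":{"d":23,"fuf":8,"fws":90}}
Size at the root: 4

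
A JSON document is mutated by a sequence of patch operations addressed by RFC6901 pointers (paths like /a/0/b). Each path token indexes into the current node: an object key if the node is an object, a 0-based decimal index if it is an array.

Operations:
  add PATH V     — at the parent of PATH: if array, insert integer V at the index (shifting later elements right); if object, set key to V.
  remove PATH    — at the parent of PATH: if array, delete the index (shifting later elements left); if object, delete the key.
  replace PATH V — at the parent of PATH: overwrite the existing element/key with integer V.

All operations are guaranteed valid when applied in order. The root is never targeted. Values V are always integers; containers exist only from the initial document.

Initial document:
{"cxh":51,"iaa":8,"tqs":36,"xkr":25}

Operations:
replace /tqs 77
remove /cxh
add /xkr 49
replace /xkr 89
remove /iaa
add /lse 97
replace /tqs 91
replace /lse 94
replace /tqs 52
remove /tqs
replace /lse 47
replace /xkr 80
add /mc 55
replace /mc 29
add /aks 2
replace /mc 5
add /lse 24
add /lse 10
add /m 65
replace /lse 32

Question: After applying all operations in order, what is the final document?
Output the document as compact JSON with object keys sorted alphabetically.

Answer: {"aks":2,"lse":32,"m":65,"mc":5,"xkr":80}

Derivation:
After op 1 (replace /tqs 77): {"cxh":51,"iaa":8,"tqs":77,"xkr":25}
After op 2 (remove /cxh): {"iaa":8,"tqs":77,"xkr":25}
After op 3 (add /xkr 49): {"iaa":8,"tqs":77,"xkr":49}
After op 4 (replace /xkr 89): {"iaa":8,"tqs":77,"xkr":89}
After op 5 (remove /iaa): {"tqs":77,"xkr":89}
After op 6 (add /lse 97): {"lse":97,"tqs":77,"xkr":89}
After op 7 (replace /tqs 91): {"lse":97,"tqs":91,"xkr":89}
After op 8 (replace /lse 94): {"lse":94,"tqs":91,"xkr":89}
After op 9 (replace /tqs 52): {"lse":94,"tqs":52,"xkr":89}
After op 10 (remove /tqs): {"lse":94,"xkr":89}
After op 11 (replace /lse 47): {"lse":47,"xkr":89}
After op 12 (replace /xkr 80): {"lse":47,"xkr":80}
After op 13 (add /mc 55): {"lse":47,"mc":55,"xkr":80}
After op 14 (replace /mc 29): {"lse":47,"mc":29,"xkr":80}
After op 15 (add /aks 2): {"aks":2,"lse":47,"mc":29,"xkr":80}
After op 16 (replace /mc 5): {"aks":2,"lse":47,"mc":5,"xkr":80}
After op 17 (add /lse 24): {"aks":2,"lse":24,"mc":5,"xkr":80}
After op 18 (add /lse 10): {"aks":2,"lse":10,"mc":5,"xkr":80}
After op 19 (add /m 65): {"aks":2,"lse":10,"m":65,"mc":5,"xkr":80}
After op 20 (replace /lse 32): {"aks":2,"lse":32,"m":65,"mc":5,"xkr":80}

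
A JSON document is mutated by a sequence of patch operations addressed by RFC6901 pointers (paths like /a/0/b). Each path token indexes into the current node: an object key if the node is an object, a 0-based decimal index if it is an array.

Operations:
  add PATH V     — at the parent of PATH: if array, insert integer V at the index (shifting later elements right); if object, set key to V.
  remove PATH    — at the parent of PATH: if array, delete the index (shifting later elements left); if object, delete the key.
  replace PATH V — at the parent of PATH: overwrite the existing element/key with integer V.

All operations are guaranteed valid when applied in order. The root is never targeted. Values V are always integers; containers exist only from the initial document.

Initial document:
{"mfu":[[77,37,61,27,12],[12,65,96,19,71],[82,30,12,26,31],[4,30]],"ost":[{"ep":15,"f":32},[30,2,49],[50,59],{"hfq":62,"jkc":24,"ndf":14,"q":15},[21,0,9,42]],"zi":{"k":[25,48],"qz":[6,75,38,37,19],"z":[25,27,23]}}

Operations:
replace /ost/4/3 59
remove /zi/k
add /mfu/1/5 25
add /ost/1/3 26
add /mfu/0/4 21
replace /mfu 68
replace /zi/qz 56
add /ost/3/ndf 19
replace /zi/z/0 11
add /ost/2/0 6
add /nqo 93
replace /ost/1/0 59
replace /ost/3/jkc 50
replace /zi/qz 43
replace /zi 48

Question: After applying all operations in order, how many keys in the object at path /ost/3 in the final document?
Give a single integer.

After op 1 (replace /ost/4/3 59): {"mfu":[[77,37,61,27,12],[12,65,96,19,71],[82,30,12,26,31],[4,30]],"ost":[{"ep":15,"f":32},[30,2,49],[50,59],{"hfq":62,"jkc":24,"ndf":14,"q":15},[21,0,9,59]],"zi":{"k":[25,48],"qz":[6,75,38,37,19],"z":[25,27,23]}}
After op 2 (remove /zi/k): {"mfu":[[77,37,61,27,12],[12,65,96,19,71],[82,30,12,26,31],[4,30]],"ost":[{"ep":15,"f":32},[30,2,49],[50,59],{"hfq":62,"jkc":24,"ndf":14,"q":15},[21,0,9,59]],"zi":{"qz":[6,75,38,37,19],"z":[25,27,23]}}
After op 3 (add /mfu/1/5 25): {"mfu":[[77,37,61,27,12],[12,65,96,19,71,25],[82,30,12,26,31],[4,30]],"ost":[{"ep":15,"f":32},[30,2,49],[50,59],{"hfq":62,"jkc":24,"ndf":14,"q":15},[21,0,9,59]],"zi":{"qz":[6,75,38,37,19],"z":[25,27,23]}}
After op 4 (add /ost/1/3 26): {"mfu":[[77,37,61,27,12],[12,65,96,19,71,25],[82,30,12,26,31],[4,30]],"ost":[{"ep":15,"f":32},[30,2,49,26],[50,59],{"hfq":62,"jkc":24,"ndf":14,"q":15},[21,0,9,59]],"zi":{"qz":[6,75,38,37,19],"z":[25,27,23]}}
After op 5 (add /mfu/0/4 21): {"mfu":[[77,37,61,27,21,12],[12,65,96,19,71,25],[82,30,12,26,31],[4,30]],"ost":[{"ep":15,"f":32},[30,2,49,26],[50,59],{"hfq":62,"jkc":24,"ndf":14,"q":15},[21,0,9,59]],"zi":{"qz":[6,75,38,37,19],"z":[25,27,23]}}
After op 6 (replace /mfu 68): {"mfu":68,"ost":[{"ep":15,"f":32},[30,2,49,26],[50,59],{"hfq":62,"jkc":24,"ndf":14,"q":15},[21,0,9,59]],"zi":{"qz":[6,75,38,37,19],"z":[25,27,23]}}
After op 7 (replace /zi/qz 56): {"mfu":68,"ost":[{"ep":15,"f":32},[30,2,49,26],[50,59],{"hfq":62,"jkc":24,"ndf":14,"q":15},[21,0,9,59]],"zi":{"qz":56,"z":[25,27,23]}}
After op 8 (add /ost/3/ndf 19): {"mfu":68,"ost":[{"ep":15,"f":32},[30,2,49,26],[50,59],{"hfq":62,"jkc":24,"ndf":19,"q":15},[21,0,9,59]],"zi":{"qz":56,"z":[25,27,23]}}
After op 9 (replace /zi/z/0 11): {"mfu":68,"ost":[{"ep":15,"f":32},[30,2,49,26],[50,59],{"hfq":62,"jkc":24,"ndf":19,"q":15},[21,0,9,59]],"zi":{"qz":56,"z":[11,27,23]}}
After op 10 (add /ost/2/0 6): {"mfu":68,"ost":[{"ep":15,"f":32},[30,2,49,26],[6,50,59],{"hfq":62,"jkc":24,"ndf":19,"q":15},[21,0,9,59]],"zi":{"qz":56,"z":[11,27,23]}}
After op 11 (add /nqo 93): {"mfu":68,"nqo":93,"ost":[{"ep":15,"f":32},[30,2,49,26],[6,50,59],{"hfq":62,"jkc":24,"ndf":19,"q":15},[21,0,9,59]],"zi":{"qz":56,"z":[11,27,23]}}
After op 12 (replace /ost/1/0 59): {"mfu":68,"nqo":93,"ost":[{"ep":15,"f":32},[59,2,49,26],[6,50,59],{"hfq":62,"jkc":24,"ndf":19,"q":15},[21,0,9,59]],"zi":{"qz":56,"z":[11,27,23]}}
After op 13 (replace /ost/3/jkc 50): {"mfu":68,"nqo":93,"ost":[{"ep":15,"f":32},[59,2,49,26],[6,50,59],{"hfq":62,"jkc":50,"ndf":19,"q":15},[21,0,9,59]],"zi":{"qz":56,"z":[11,27,23]}}
After op 14 (replace /zi/qz 43): {"mfu":68,"nqo":93,"ost":[{"ep":15,"f":32},[59,2,49,26],[6,50,59],{"hfq":62,"jkc":50,"ndf":19,"q":15},[21,0,9,59]],"zi":{"qz":43,"z":[11,27,23]}}
After op 15 (replace /zi 48): {"mfu":68,"nqo":93,"ost":[{"ep":15,"f":32},[59,2,49,26],[6,50,59],{"hfq":62,"jkc":50,"ndf":19,"q":15},[21,0,9,59]],"zi":48}
Size at path /ost/3: 4

Answer: 4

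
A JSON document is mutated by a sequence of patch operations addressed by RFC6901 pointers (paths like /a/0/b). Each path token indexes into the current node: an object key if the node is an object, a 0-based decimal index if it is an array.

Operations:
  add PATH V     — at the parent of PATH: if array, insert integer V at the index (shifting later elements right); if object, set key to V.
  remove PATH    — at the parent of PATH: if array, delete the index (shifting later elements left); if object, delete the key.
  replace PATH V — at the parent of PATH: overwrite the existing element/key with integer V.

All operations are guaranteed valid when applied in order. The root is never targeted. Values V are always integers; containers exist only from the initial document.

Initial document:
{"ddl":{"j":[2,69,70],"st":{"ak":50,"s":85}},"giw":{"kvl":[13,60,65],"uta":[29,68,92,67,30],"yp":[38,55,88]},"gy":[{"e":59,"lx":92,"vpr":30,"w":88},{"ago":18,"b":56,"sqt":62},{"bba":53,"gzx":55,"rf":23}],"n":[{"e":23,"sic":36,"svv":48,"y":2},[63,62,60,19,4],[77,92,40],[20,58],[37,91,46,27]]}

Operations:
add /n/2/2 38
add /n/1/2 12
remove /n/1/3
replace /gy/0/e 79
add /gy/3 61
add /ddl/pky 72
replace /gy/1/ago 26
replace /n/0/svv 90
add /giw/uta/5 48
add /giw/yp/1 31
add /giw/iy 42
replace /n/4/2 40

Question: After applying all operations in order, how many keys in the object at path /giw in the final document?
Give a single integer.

After op 1 (add /n/2/2 38): {"ddl":{"j":[2,69,70],"st":{"ak":50,"s":85}},"giw":{"kvl":[13,60,65],"uta":[29,68,92,67,30],"yp":[38,55,88]},"gy":[{"e":59,"lx":92,"vpr":30,"w":88},{"ago":18,"b":56,"sqt":62},{"bba":53,"gzx":55,"rf":23}],"n":[{"e":23,"sic":36,"svv":48,"y":2},[63,62,60,19,4],[77,92,38,40],[20,58],[37,91,46,27]]}
After op 2 (add /n/1/2 12): {"ddl":{"j":[2,69,70],"st":{"ak":50,"s":85}},"giw":{"kvl":[13,60,65],"uta":[29,68,92,67,30],"yp":[38,55,88]},"gy":[{"e":59,"lx":92,"vpr":30,"w":88},{"ago":18,"b":56,"sqt":62},{"bba":53,"gzx":55,"rf":23}],"n":[{"e":23,"sic":36,"svv":48,"y":2},[63,62,12,60,19,4],[77,92,38,40],[20,58],[37,91,46,27]]}
After op 3 (remove /n/1/3): {"ddl":{"j":[2,69,70],"st":{"ak":50,"s":85}},"giw":{"kvl":[13,60,65],"uta":[29,68,92,67,30],"yp":[38,55,88]},"gy":[{"e":59,"lx":92,"vpr":30,"w":88},{"ago":18,"b":56,"sqt":62},{"bba":53,"gzx":55,"rf":23}],"n":[{"e":23,"sic":36,"svv":48,"y":2},[63,62,12,19,4],[77,92,38,40],[20,58],[37,91,46,27]]}
After op 4 (replace /gy/0/e 79): {"ddl":{"j":[2,69,70],"st":{"ak":50,"s":85}},"giw":{"kvl":[13,60,65],"uta":[29,68,92,67,30],"yp":[38,55,88]},"gy":[{"e":79,"lx":92,"vpr":30,"w":88},{"ago":18,"b":56,"sqt":62},{"bba":53,"gzx":55,"rf":23}],"n":[{"e":23,"sic":36,"svv":48,"y":2},[63,62,12,19,4],[77,92,38,40],[20,58],[37,91,46,27]]}
After op 5 (add /gy/3 61): {"ddl":{"j":[2,69,70],"st":{"ak":50,"s":85}},"giw":{"kvl":[13,60,65],"uta":[29,68,92,67,30],"yp":[38,55,88]},"gy":[{"e":79,"lx":92,"vpr":30,"w":88},{"ago":18,"b":56,"sqt":62},{"bba":53,"gzx":55,"rf":23},61],"n":[{"e":23,"sic":36,"svv":48,"y":2},[63,62,12,19,4],[77,92,38,40],[20,58],[37,91,46,27]]}
After op 6 (add /ddl/pky 72): {"ddl":{"j":[2,69,70],"pky":72,"st":{"ak":50,"s":85}},"giw":{"kvl":[13,60,65],"uta":[29,68,92,67,30],"yp":[38,55,88]},"gy":[{"e":79,"lx":92,"vpr":30,"w":88},{"ago":18,"b":56,"sqt":62},{"bba":53,"gzx":55,"rf":23},61],"n":[{"e":23,"sic":36,"svv":48,"y":2},[63,62,12,19,4],[77,92,38,40],[20,58],[37,91,46,27]]}
After op 7 (replace /gy/1/ago 26): {"ddl":{"j":[2,69,70],"pky":72,"st":{"ak":50,"s":85}},"giw":{"kvl":[13,60,65],"uta":[29,68,92,67,30],"yp":[38,55,88]},"gy":[{"e":79,"lx":92,"vpr":30,"w":88},{"ago":26,"b":56,"sqt":62},{"bba":53,"gzx":55,"rf":23},61],"n":[{"e":23,"sic":36,"svv":48,"y":2},[63,62,12,19,4],[77,92,38,40],[20,58],[37,91,46,27]]}
After op 8 (replace /n/0/svv 90): {"ddl":{"j":[2,69,70],"pky":72,"st":{"ak":50,"s":85}},"giw":{"kvl":[13,60,65],"uta":[29,68,92,67,30],"yp":[38,55,88]},"gy":[{"e":79,"lx":92,"vpr":30,"w":88},{"ago":26,"b":56,"sqt":62},{"bba":53,"gzx":55,"rf":23},61],"n":[{"e":23,"sic":36,"svv":90,"y":2},[63,62,12,19,4],[77,92,38,40],[20,58],[37,91,46,27]]}
After op 9 (add /giw/uta/5 48): {"ddl":{"j":[2,69,70],"pky":72,"st":{"ak":50,"s":85}},"giw":{"kvl":[13,60,65],"uta":[29,68,92,67,30,48],"yp":[38,55,88]},"gy":[{"e":79,"lx":92,"vpr":30,"w":88},{"ago":26,"b":56,"sqt":62},{"bba":53,"gzx":55,"rf":23},61],"n":[{"e":23,"sic":36,"svv":90,"y":2},[63,62,12,19,4],[77,92,38,40],[20,58],[37,91,46,27]]}
After op 10 (add /giw/yp/1 31): {"ddl":{"j":[2,69,70],"pky":72,"st":{"ak":50,"s":85}},"giw":{"kvl":[13,60,65],"uta":[29,68,92,67,30,48],"yp":[38,31,55,88]},"gy":[{"e":79,"lx":92,"vpr":30,"w":88},{"ago":26,"b":56,"sqt":62},{"bba":53,"gzx":55,"rf":23},61],"n":[{"e":23,"sic":36,"svv":90,"y":2},[63,62,12,19,4],[77,92,38,40],[20,58],[37,91,46,27]]}
After op 11 (add /giw/iy 42): {"ddl":{"j":[2,69,70],"pky":72,"st":{"ak":50,"s":85}},"giw":{"iy":42,"kvl":[13,60,65],"uta":[29,68,92,67,30,48],"yp":[38,31,55,88]},"gy":[{"e":79,"lx":92,"vpr":30,"w":88},{"ago":26,"b":56,"sqt":62},{"bba":53,"gzx":55,"rf":23},61],"n":[{"e":23,"sic":36,"svv":90,"y":2},[63,62,12,19,4],[77,92,38,40],[20,58],[37,91,46,27]]}
After op 12 (replace /n/4/2 40): {"ddl":{"j":[2,69,70],"pky":72,"st":{"ak":50,"s":85}},"giw":{"iy":42,"kvl":[13,60,65],"uta":[29,68,92,67,30,48],"yp":[38,31,55,88]},"gy":[{"e":79,"lx":92,"vpr":30,"w":88},{"ago":26,"b":56,"sqt":62},{"bba":53,"gzx":55,"rf":23},61],"n":[{"e":23,"sic":36,"svv":90,"y":2},[63,62,12,19,4],[77,92,38,40],[20,58],[37,91,40,27]]}
Size at path /giw: 4

Answer: 4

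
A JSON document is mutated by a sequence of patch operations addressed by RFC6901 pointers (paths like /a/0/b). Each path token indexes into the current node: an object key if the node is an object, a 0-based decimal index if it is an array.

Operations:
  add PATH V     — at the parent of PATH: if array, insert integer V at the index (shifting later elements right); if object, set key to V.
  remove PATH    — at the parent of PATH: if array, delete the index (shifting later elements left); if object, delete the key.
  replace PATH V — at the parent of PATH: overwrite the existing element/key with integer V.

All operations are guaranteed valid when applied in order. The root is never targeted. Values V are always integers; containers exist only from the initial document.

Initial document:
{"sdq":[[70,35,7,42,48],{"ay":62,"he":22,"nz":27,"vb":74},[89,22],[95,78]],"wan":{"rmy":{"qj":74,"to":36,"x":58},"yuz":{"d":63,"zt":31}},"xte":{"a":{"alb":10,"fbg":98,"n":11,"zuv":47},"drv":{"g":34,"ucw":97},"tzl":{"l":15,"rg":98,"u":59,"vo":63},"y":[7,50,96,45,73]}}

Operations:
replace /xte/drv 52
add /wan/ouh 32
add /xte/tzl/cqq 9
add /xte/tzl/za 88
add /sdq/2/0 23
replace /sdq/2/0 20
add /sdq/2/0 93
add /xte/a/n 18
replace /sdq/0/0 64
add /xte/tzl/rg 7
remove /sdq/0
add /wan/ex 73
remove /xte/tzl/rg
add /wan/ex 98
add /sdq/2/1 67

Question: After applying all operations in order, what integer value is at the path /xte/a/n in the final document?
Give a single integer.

Answer: 18

Derivation:
After op 1 (replace /xte/drv 52): {"sdq":[[70,35,7,42,48],{"ay":62,"he":22,"nz":27,"vb":74},[89,22],[95,78]],"wan":{"rmy":{"qj":74,"to":36,"x":58},"yuz":{"d":63,"zt":31}},"xte":{"a":{"alb":10,"fbg":98,"n":11,"zuv":47},"drv":52,"tzl":{"l":15,"rg":98,"u":59,"vo":63},"y":[7,50,96,45,73]}}
After op 2 (add /wan/ouh 32): {"sdq":[[70,35,7,42,48],{"ay":62,"he":22,"nz":27,"vb":74},[89,22],[95,78]],"wan":{"ouh":32,"rmy":{"qj":74,"to":36,"x":58},"yuz":{"d":63,"zt":31}},"xte":{"a":{"alb":10,"fbg":98,"n":11,"zuv":47},"drv":52,"tzl":{"l":15,"rg":98,"u":59,"vo":63},"y":[7,50,96,45,73]}}
After op 3 (add /xte/tzl/cqq 9): {"sdq":[[70,35,7,42,48],{"ay":62,"he":22,"nz":27,"vb":74},[89,22],[95,78]],"wan":{"ouh":32,"rmy":{"qj":74,"to":36,"x":58},"yuz":{"d":63,"zt":31}},"xte":{"a":{"alb":10,"fbg":98,"n":11,"zuv":47},"drv":52,"tzl":{"cqq":9,"l":15,"rg":98,"u":59,"vo":63},"y":[7,50,96,45,73]}}
After op 4 (add /xte/tzl/za 88): {"sdq":[[70,35,7,42,48],{"ay":62,"he":22,"nz":27,"vb":74},[89,22],[95,78]],"wan":{"ouh":32,"rmy":{"qj":74,"to":36,"x":58},"yuz":{"d":63,"zt":31}},"xte":{"a":{"alb":10,"fbg":98,"n":11,"zuv":47},"drv":52,"tzl":{"cqq":9,"l":15,"rg":98,"u":59,"vo":63,"za":88},"y":[7,50,96,45,73]}}
After op 5 (add /sdq/2/0 23): {"sdq":[[70,35,7,42,48],{"ay":62,"he":22,"nz":27,"vb":74},[23,89,22],[95,78]],"wan":{"ouh":32,"rmy":{"qj":74,"to":36,"x":58},"yuz":{"d":63,"zt":31}},"xte":{"a":{"alb":10,"fbg":98,"n":11,"zuv":47},"drv":52,"tzl":{"cqq":9,"l":15,"rg":98,"u":59,"vo":63,"za":88},"y":[7,50,96,45,73]}}
After op 6 (replace /sdq/2/0 20): {"sdq":[[70,35,7,42,48],{"ay":62,"he":22,"nz":27,"vb":74},[20,89,22],[95,78]],"wan":{"ouh":32,"rmy":{"qj":74,"to":36,"x":58},"yuz":{"d":63,"zt":31}},"xte":{"a":{"alb":10,"fbg":98,"n":11,"zuv":47},"drv":52,"tzl":{"cqq":9,"l":15,"rg":98,"u":59,"vo":63,"za":88},"y":[7,50,96,45,73]}}
After op 7 (add /sdq/2/0 93): {"sdq":[[70,35,7,42,48],{"ay":62,"he":22,"nz":27,"vb":74},[93,20,89,22],[95,78]],"wan":{"ouh":32,"rmy":{"qj":74,"to":36,"x":58},"yuz":{"d":63,"zt":31}},"xte":{"a":{"alb":10,"fbg":98,"n":11,"zuv":47},"drv":52,"tzl":{"cqq":9,"l":15,"rg":98,"u":59,"vo":63,"za":88},"y":[7,50,96,45,73]}}
After op 8 (add /xte/a/n 18): {"sdq":[[70,35,7,42,48],{"ay":62,"he":22,"nz":27,"vb":74},[93,20,89,22],[95,78]],"wan":{"ouh":32,"rmy":{"qj":74,"to":36,"x":58},"yuz":{"d":63,"zt":31}},"xte":{"a":{"alb":10,"fbg":98,"n":18,"zuv":47},"drv":52,"tzl":{"cqq":9,"l":15,"rg":98,"u":59,"vo":63,"za":88},"y":[7,50,96,45,73]}}
After op 9 (replace /sdq/0/0 64): {"sdq":[[64,35,7,42,48],{"ay":62,"he":22,"nz":27,"vb":74},[93,20,89,22],[95,78]],"wan":{"ouh":32,"rmy":{"qj":74,"to":36,"x":58},"yuz":{"d":63,"zt":31}},"xte":{"a":{"alb":10,"fbg":98,"n":18,"zuv":47},"drv":52,"tzl":{"cqq":9,"l":15,"rg":98,"u":59,"vo":63,"za":88},"y":[7,50,96,45,73]}}
After op 10 (add /xte/tzl/rg 7): {"sdq":[[64,35,7,42,48],{"ay":62,"he":22,"nz":27,"vb":74},[93,20,89,22],[95,78]],"wan":{"ouh":32,"rmy":{"qj":74,"to":36,"x":58},"yuz":{"d":63,"zt":31}},"xte":{"a":{"alb":10,"fbg":98,"n":18,"zuv":47},"drv":52,"tzl":{"cqq":9,"l":15,"rg":7,"u":59,"vo":63,"za":88},"y":[7,50,96,45,73]}}
After op 11 (remove /sdq/0): {"sdq":[{"ay":62,"he":22,"nz":27,"vb":74},[93,20,89,22],[95,78]],"wan":{"ouh":32,"rmy":{"qj":74,"to":36,"x":58},"yuz":{"d":63,"zt":31}},"xte":{"a":{"alb":10,"fbg":98,"n":18,"zuv":47},"drv":52,"tzl":{"cqq":9,"l":15,"rg":7,"u":59,"vo":63,"za":88},"y":[7,50,96,45,73]}}
After op 12 (add /wan/ex 73): {"sdq":[{"ay":62,"he":22,"nz":27,"vb":74},[93,20,89,22],[95,78]],"wan":{"ex":73,"ouh":32,"rmy":{"qj":74,"to":36,"x":58},"yuz":{"d":63,"zt":31}},"xte":{"a":{"alb":10,"fbg":98,"n":18,"zuv":47},"drv":52,"tzl":{"cqq":9,"l":15,"rg":7,"u":59,"vo":63,"za":88},"y":[7,50,96,45,73]}}
After op 13 (remove /xte/tzl/rg): {"sdq":[{"ay":62,"he":22,"nz":27,"vb":74},[93,20,89,22],[95,78]],"wan":{"ex":73,"ouh":32,"rmy":{"qj":74,"to":36,"x":58},"yuz":{"d":63,"zt":31}},"xte":{"a":{"alb":10,"fbg":98,"n":18,"zuv":47},"drv":52,"tzl":{"cqq":9,"l":15,"u":59,"vo":63,"za":88},"y":[7,50,96,45,73]}}
After op 14 (add /wan/ex 98): {"sdq":[{"ay":62,"he":22,"nz":27,"vb":74},[93,20,89,22],[95,78]],"wan":{"ex":98,"ouh":32,"rmy":{"qj":74,"to":36,"x":58},"yuz":{"d":63,"zt":31}},"xte":{"a":{"alb":10,"fbg":98,"n":18,"zuv":47},"drv":52,"tzl":{"cqq":9,"l":15,"u":59,"vo":63,"za":88},"y":[7,50,96,45,73]}}
After op 15 (add /sdq/2/1 67): {"sdq":[{"ay":62,"he":22,"nz":27,"vb":74},[93,20,89,22],[95,67,78]],"wan":{"ex":98,"ouh":32,"rmy":{"qj":74,"to":36,"x":58},"yuz":{"d":63,"zt":31}},"xte":{"a":{"alb":10,"fbg":98,"n":18,"zuv":47},"drv":52,"tzl":{"cqq":9,"l":15,"u":59,"vo":63,"za":88},"y":[7,50,96,45,73]}}
Value at /xte/a/n: 18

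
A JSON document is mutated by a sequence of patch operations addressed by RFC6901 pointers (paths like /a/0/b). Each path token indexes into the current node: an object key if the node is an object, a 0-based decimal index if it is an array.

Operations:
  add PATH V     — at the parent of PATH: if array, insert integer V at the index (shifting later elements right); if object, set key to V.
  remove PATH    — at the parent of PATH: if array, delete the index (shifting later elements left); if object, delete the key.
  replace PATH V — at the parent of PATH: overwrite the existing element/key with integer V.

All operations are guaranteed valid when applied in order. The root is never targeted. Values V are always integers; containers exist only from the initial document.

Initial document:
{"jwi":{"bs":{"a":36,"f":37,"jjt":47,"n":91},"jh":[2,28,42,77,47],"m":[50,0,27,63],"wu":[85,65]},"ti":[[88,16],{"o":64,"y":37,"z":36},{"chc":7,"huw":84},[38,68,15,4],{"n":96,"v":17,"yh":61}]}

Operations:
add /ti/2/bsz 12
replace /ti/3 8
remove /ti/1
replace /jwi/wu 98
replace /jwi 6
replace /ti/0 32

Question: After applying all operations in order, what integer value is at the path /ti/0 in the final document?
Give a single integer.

Answer: 32

Derivation:
After op 1 (add /ti/2/bsz 12): {"jwi":{"bs":{"a":36,"f":37,"jjt":47,"n":91},"jh":[2,28,42,77,47],"m":[50,0,27,63],"wu":[85,65]},"ti":[[88,16],{"o":64,"y":37,"z":36},{"bsz":12,"chc":7,"huw":84},[38,68,15,4],{"n":96,"v":17,"yh":61}]}
After op 2 (replace /ti/3 8): {"jwi":{"bs":{"a":36,"f":37,"jjt":47,"n":91},"jh":[2,28,42,77,47],"m":[50,0,27,63],"wu":[85,65]},"ti":[[88,16],{"o":64,"y":37,"z":36},{"bsz":12,"chc":7,"huw":84},8,{"n":96,"v":17,"yh":61}]}
After op 3 (remove /ti/1): {"jwi":{"bs":{"a":36,"f":37,"jjt":47,"n":91},"jh":[2,28,42,77,47],"m":[50,0,27,63],"wu":[85,65]},"ti":[[88,16],{"bsz":12,"chc":7,"huw":84},8,{"n":96,"v":17,"yh":61}]}
After op 4 (replace /jwi/wu 98): {"jwi":{"bs":{"a":36,"f":37,"jjt":47,"n":91},"jh":[2,28,42,77,47],"m":[50,0,27,63],"wu":98},"ti":[[88,16],{"bsz":12,"chc":7,"huw":84},8,{"n":96,"v":17,"yh":61}]}
After op 5 (replace /jwi 6): {"jwi":6,"ti":[[88,16],{"bsz":12,"chc":7,"huw":84},8,{"n":96,"v":17,"yh":61}]}
After op 6 (replace /ti/0 32): {"jwi":6,"ti":[32,{"bsz":12,"chc":7,"huw":84},8,{"n":96,"v":17,"yh":61}]}
Value at /ti/0: 32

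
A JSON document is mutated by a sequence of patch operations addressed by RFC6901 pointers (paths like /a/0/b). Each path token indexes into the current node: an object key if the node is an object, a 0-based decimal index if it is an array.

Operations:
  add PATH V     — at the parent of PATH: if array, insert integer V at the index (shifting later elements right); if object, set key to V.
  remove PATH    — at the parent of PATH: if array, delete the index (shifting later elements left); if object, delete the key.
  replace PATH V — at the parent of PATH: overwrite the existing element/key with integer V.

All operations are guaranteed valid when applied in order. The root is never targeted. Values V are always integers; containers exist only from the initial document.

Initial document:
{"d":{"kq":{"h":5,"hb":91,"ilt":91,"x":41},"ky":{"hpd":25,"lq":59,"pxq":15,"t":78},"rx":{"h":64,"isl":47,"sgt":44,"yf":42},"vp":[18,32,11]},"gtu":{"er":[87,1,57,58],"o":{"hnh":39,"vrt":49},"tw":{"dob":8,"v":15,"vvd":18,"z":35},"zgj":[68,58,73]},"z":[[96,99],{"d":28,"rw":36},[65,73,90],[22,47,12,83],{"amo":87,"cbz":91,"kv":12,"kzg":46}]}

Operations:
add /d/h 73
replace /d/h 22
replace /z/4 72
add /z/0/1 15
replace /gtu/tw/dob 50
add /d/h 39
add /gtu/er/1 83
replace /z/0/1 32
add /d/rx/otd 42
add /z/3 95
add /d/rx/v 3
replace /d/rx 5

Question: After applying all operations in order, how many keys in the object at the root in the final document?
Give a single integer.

Answer: 3

Derivation:
After op 1 (add /d/h 73): {"d":{"h":73,"kq":{"h":5,"hb":91,"ilt":91,"x":41},"ky":{"hpd":25,"lq":59,"pxq":15,"t":78},"rx":{"h":64,"isl":47,"sgt":44,"yf":42},"vp":[18,32,11]},"gtu":{"er":[87,1,57,58],"o":{"hnh":39,"vrt":49},"tw":{"dob":8,"v":15,"vvd":18,"z":35},"zgj":[68,58,73]},"z":[[96,99],{"d":28,"rw":36},[65,73,90],[22,47,12,83],{"amo":87,"cbz":91,"kv":12,"kzg":46}]}
After op 2 (replace /d/h 22): {"d":{"h":22,"kq":{"h":5,"hb":91,"ilt":91,"x":41},"ky":{"hpd":25,"lq":59,"pxq":15,"t":78},"rx":{"h":64,"isl":47,"sgt":44,"yf":42},"vp":[18,32,11]},"gtu":{"er":[87,1,57,58],"o":{"hnh":39,"vrt":49},"tw":{"dob":8,"v":15,"vvd":18,"z":35},"zgj":[68,58,73]},"z":[[96,99],{"d":28,"rw":36},[65,73,90],[22,47,12,83],{"amo":87,"cbz":91,"kv":12,"kzg":46}]}
After op 3 (replace /z/4 72): {"d":{"h":22,"kq":{"h":5,"hb":91,"ilt":91,"x":41},"ky":{"hpd":25,"lq":59,"pxq":15,"t":78},"rx":{"h":64,"isl":47,"sgt":44,"yf":42},"vp":[18,32,11]},"gtu":{"er":[87,1,57,58],"o":{"hnh":39,"vrt":49},"tw":{"dob":8,"v":15,"vvd":18,"z":35},"zgj":[68,58,73]},"z":[[96,99],{"d":28,"rw":36},[65,73,90],[22,47,12,83],72]}
After op 4 (add /z/0/1 15): {"d":{"h":22,"kq":{"h":5,"hb":91,"ilt":91,"x":41},"ky":{"hpd":25,"lq":59,"pxq":15,"t":78},"rx":{"h":64,"isl":47,"sgt":44,"yf":42},"vp":[18,32,11]},"gtu":{"er":[87,1,57,58],"o":{"hnh":39,"vrt":49},"tw":{"dob":8,"v":15,"vvd":18,"z":35},"zgj":[68,58,73]},"z":[[96,15,99],{"d":28,"rw":36},[65,73,90],[22,47,12,83],72]}
After op 5 (replace /gtu/tw/dob 50): {"d":{"h":22,"kq":{"h":5,"hb":91,"ilt":91,"x":41},"ky":{"hpd":25,"lq":59,"pxq":15,"t":78},"rx":{"h":64,"isl":47,"sgt":44,"yf":42},"vp":[18,32,11]},"gtu":{"er":[87,1,57,58],"o":{"hnh":39,"vrt":49},"tw":{"dob":50,"v":15,"vvd":18,"z":35},"zgj":[68,58,73]},"z":[[96,15,99],{"d":28,"rw":36},[65,73,90],[22,47,12,83],72]}
After op 6 (add /d/h 39): {"d":{"h":39,"kq":{"h":5,"hb":91,"ilt":91,"x":41},"ky":{"hpd":25,"lq":59,"pxq":15,"t":78},"rx":{"h":64,"isl":47,"sgt":44,"yf":42},"vp":[18,32,11]},"gtu":{"er":[87,1,57,58],"o":{"hnh":39,"vrt":49},"tw":{"dob":50,"v":15,"vvd":18,"z":35},"zgj":[68,58,73]},"z":[[96,15,99],{"d":28,"rw":36},[65,73,90],[22,47,12,83],72]}
After op 7 (add /gtu/er/1 83): {"d":{"h":39,"kq":{"h":5,"hb":91,"ilt":91,"x":41},"ky":{"hpd":25,"lq":59,"pxq":15,"t":78},"rx":{"h":64,"isl":47,"sgt":44,"yf":42},"vp":[18,32,11]},"gtu":{"er":[87,83,1,57,58],"o":{"hnh":39,"vrt":49},"tw":{"dob":50,"v":15,"vvd":18,"z":35},"zgj":[68,58,73]},"z":[[96,15,99],{"d":28,"rw":36},[65,73,90],[22,47,12,83],72]}
After op 8 (replace /z/0/1 32): {"d":{"h":39,"kq":{"h":5,"hb":91,"ilt":91,"x":41},"ky":{"hpd":25,"lq":59,"pxq":15,"t":78},"rx":{"h":64,"isl":47,"sgt":44,"yf":42},"vp":[18,32,11]},"gtu":{"er":[87,83,1,57,58],"o":{"hnh":39,"vrt":49},"tw":{"dob":50,"v":15,"vvd":18,"z":35},"zgj":[68,58,73]},"z":[[96,32,99],{"d":28,"rw":36},[65,73,90],[22,47,12,83],72]}
After op 9 (add /d/rx/otd 42): {"d":{"h":39,"kq":{"h":5,"hb":91,"ilt":91,"x":41},"ky":{"hpd":25,"lq":59,"pxq":15,"t":78},"rx":{"h":64,"isl":47,"otd":42,"sgt":44,"yf":42},"vp":[18,32,11]},"gtu":{"er":[87,83,1,57,58],"o":{"hnh":39,"vrt":49},"tw":{"dob":50,"v":15,"vvd":18,"z":35},"zgj":[68,58,73]},"z":[[96,32,99],{"d":28,"rw":36},[65,73,90],[22,47,12,83],72]}
After op 10 (add /z/3 95): {"d":{"h":39,"kq":{"h":5,"hb":91,"ilt":91,"x":41},"ky":{"hpd":25,"lq":59,"pxq":15,"t":78},"rx":{"h":64,"isl":47,"otd":42,"sgt":44,"yf":42},"vp":[18,32,11]},"gtu":{"er":[87,83,1,57,58],"o":{"hnh":39,"vrt":49},"tw":{"dob":50,"v":15,"vvd":18,"z":35},"zgj":[68,58,73]},"z":[[96,32,99],{"d":28,"rw":36},[65,73,90],95,[22,47,12,83],72]}
After op 11 (add /d/rx/v 3): {"d":{"h":39,"kq":{"h":5,"hb":91,"ilt":91,"x":41},"ky":{"hpd":25,"lq":59,"pxq":15,"t":78},"rx":{"h":64,"isl":47,"otd":42,"sgt":44,"v":3,"yf":42},"vp":[18,32,11]},"gtu":{"er":[87,83,1,57,58],"o":{"hnh":39,"vrt":49},"tw":{"dob":50,"v":15,"vvd":18,"z":35},"zgj":[68,58,73]},"z":[[96,32,99],{"d":28,"rw":36},[65,73,90],95,[22,47,12,83],72]}
After op 12 (replace /d/rx 5): {"d":{"h":39,"kq":{"h":5,"hb":91,"ilt":91,"x":41},"ky":{"hpd":25,"lq":59,"pxq":15,"t":78},"rx":5,"vp":[18,32,11]},"gtu":{"er":[87,83,1,57,58],"o":{"hnh":39,"vrt":49},"tw":{"dob":50,"v":15,"vvd":18,"z":35},"zgj":[68,58,73]},"z":[[96,32,99],{"d":28,"rw":36},[65,73,90],95,[22,47,12,83],72]}
Size at the root: 3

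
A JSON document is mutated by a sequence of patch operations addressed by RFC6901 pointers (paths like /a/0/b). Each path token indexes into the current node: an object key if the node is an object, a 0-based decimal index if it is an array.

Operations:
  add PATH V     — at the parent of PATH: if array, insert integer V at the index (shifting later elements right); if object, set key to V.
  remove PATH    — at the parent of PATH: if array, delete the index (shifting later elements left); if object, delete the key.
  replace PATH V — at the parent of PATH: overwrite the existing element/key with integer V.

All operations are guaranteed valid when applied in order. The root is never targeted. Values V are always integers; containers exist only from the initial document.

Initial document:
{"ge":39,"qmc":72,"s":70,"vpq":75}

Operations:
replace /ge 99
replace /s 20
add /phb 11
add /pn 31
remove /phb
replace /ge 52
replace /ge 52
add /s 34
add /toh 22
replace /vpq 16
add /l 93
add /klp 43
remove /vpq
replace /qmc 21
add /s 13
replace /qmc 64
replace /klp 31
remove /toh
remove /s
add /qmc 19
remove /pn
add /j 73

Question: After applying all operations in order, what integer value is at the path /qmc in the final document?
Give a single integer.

After op 1 (replace /ge 99): {"ge":99,"qmc":72,"s":70,"vpq":75}
After op 2 (replace /s 20): {"ge":99,"qmc":72,"s":20,"vpq":75}
After op 3 (add /phb 11): {"ge":99,"phb":11,"qmc":72,"s":20,"vpq":75}
After op 4 (add /pn 31): {"ge":99,"phb":11,"pn":31,"qmc":72,"s":20,"vpq":75}
After op 5 (remove /phb): {"ge":99,"pn":31,"qmc":72,"s":20,"vpq":75}
After op 6 (replace /ge 52): {"ge":52,"pn":31,"qmc":72,"s":20,"vpq":75}
After op 7 (replace /ge 52): {"ge":52,"pn":31,"qmc":72,"s":20,"vpq":75}
After op 8 (add /s 34): {"ge":52,"pn":31,"qmc":72,"s":34,"vpq":75}
After op 9 (add /toh 22): {"ge":52,"pn":31,"qmc":72,"s":34,"toh":22,"vpq":75}
After op 10 (replace /vpq 16): {"ge":52,"pn":31,"qmc":72,"s":34,"toh":22,"vpq":16}
After op 11 (add /l 93): {"ge":52,"l":93,"pn":31,"qmc":72,"s":34,"toh":22,"vpq":16}
After op 12 (add /klp 43): {"ge":52,"klp":43,"l":93,"pn":31,"qmc":72,"s":34,"toh":22,"vpq":16}
After op 13 (remove /vpq): {"ge":52,"klp":43,"l":93,"pn":31,"qmc":72,"s":34,"toh":22}
After op 14 (replace /qmc 21): {"ge":52,"klp":43,"l":93,"pn":31,"qmc":21,"s":34,"toh":22}
After op 15 (add /s 13): {"ge":52,"klp":43,"l":93,"pn":31,"qmc":21,"s":13,"toh":22}
After op 16 (replace /qmc 64): {"ge":52,"klp":43,"l":93,"pn":31,"qmc":64,"s":13,"toh":22}
After op 17 (replace /klp 31): {"ge":52,"klp":31,"l":93,"pn":31,"qmc":64,"s":13,"toh":22}
After op 18 (remove /toh): {"ge":52,"klp":31,"l":93,"pn":31,"qmc":64,"s":13}
After op 19 (remove /s): {"ge":52,"klp":31,"l":93,"pn":31,"qmc":64}
After op 20 (add /qmc 19): {"ge":52,"klp":31,"l":93,"pn":31,"qmc":19}
After op 21 (remove /pn): {"ge":52,"klp":31,"l":93,"qmc":19}
After op 22 (add /j 73): {"ge":52,"j":73,"klp":31,"l":93,"qmc":19}
Value at /qmc: 19

Answer: 19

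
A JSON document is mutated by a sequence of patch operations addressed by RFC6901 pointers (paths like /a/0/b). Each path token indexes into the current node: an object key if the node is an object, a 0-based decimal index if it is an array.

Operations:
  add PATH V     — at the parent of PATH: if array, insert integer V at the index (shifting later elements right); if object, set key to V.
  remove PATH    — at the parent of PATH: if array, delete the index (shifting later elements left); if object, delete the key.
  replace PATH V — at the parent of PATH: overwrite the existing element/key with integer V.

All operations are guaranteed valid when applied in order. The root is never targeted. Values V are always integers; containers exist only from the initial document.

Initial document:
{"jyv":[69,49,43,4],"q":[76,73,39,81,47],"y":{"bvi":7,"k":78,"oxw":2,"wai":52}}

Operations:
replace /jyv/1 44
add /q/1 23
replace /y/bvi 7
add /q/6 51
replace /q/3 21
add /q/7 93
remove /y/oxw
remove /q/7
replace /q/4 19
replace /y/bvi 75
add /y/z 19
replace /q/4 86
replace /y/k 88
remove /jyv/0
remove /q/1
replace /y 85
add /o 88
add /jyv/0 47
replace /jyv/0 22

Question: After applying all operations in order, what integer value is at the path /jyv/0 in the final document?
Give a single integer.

Answer: 22

Derivation:
After op 1 (replace /jyv/1 44): {"jyv":[69,44,43,4],"q":[76,73,39,81,47],"y":{"bvi":7,"k":78,"oxw":2,"wai":52}}
After op 2 (add /q/1 23): {"jyv":[69,44,43,4],"q":[76,23,73,39,81,47],"y":{"bvi":7,"k":78,"oxw":2,"wai":52}}
After op 3 (replace /y/bvi 7): {"jyv":[69,44,43,4],"q":[76,23,73,39,81,47],"y":{"bvi":7,"k":78,"oxw":2,"wai":52}}
After op 4 (add /q/6 51): {"jyv":[69,44,43,4],"q":[76,23,73,39,81,47,51],"y":{"bvi":7,"k":78,"oxw":2,"wai":52}}
After op 5 (replace /q/3 21): {"jyv":[69,44,43,4],"q":[76,23,73,21,81,47,51],"y":{"bvi":7,"k":78,"oxw":2,"wai":52}}
After op 6 (add /q/7 93): {"jyv":[69,44,43,4],"q":[76,23,73,21,81,47,51,93],"y":{"bvi":7,"k":78,"oxw":2,"wai":52}}
After op 7 (remove /y/oxw): {"jyv":[69,44,43,4],"q":[76,23,73,21,81,47,51,93],"y":{"bvi":7,"k":78,"wai":52}}
After op 8 (remove /q/7): {"jyv":[69,44,43,4],"q":[76,23,73,21,81,47,51],"y":{"bvi":7,"k":78,"wai":52}}
After op 9 (replace /q/4 19): {"jyv":[69,44,43,4],"q":[76,23,73,21,19,47,51],"y":{"bvi":7,"k":78,"wai":52}}
After op 10 (replace /y/bvi 75): {"jyv":[69,44,43,4],"q":[76,23,73,21,19,47,51],"y":{"bvi":75,"k":78,"wai":52}}
After op 11 (add /y/z 19): {"jyv":[69,44,43,4],"q":[76,23,73,21,19,47,51],"y":{"bvi":75,"k":78,"wai":52,"z":19}}
After op 12 (replace /q/4 86): {"jyv":[69,44,43,4],"q":[76,23,73,21,86,47,51],"y":{"bvi":75,"k":78,"wai":52,"z":19}}
After op 13 (replace /y/k 88): {"jyv":[69,44,43,4],"q":[76,23,73,21,86,47,51],"y":{"bvi":75,"k":88,"wai":52,"z":19}}
After op 14 (remove /jyv/0): {"jyv":[44,43,4],"q":[76,23,73,21,86,47,51],"y":{"bvi":75,"k":88,"wai":52,"z":19}}
After op 15 (remove /q/1): {"jyv":[44,43,4],"q":[76,73,21,86,47,51],"y":{"bvi":75,"k":88,"wai":52,"z":19}}
After op 16 (replace /y 85): {"jyv":[44,43,4],"q":[76,73,21,86,47,51],"y":85}
After op 17 (add /o 88): {"jyv":[44,43,4],"o":88,"q":[76,73,21,86,47,51],"y":85}
After op 18 (add /jyv/0 47): {"jyv":[47,44,43,4],"o":88,"q":[76,73,21,86,47,51],"y":85}
After op 19 (replace /jyv/0 22): {"jyv":[22,44,43,4],"o":88,"q":[76,73,21,86,47,51],"y":85}
Value at /jyv/0: 22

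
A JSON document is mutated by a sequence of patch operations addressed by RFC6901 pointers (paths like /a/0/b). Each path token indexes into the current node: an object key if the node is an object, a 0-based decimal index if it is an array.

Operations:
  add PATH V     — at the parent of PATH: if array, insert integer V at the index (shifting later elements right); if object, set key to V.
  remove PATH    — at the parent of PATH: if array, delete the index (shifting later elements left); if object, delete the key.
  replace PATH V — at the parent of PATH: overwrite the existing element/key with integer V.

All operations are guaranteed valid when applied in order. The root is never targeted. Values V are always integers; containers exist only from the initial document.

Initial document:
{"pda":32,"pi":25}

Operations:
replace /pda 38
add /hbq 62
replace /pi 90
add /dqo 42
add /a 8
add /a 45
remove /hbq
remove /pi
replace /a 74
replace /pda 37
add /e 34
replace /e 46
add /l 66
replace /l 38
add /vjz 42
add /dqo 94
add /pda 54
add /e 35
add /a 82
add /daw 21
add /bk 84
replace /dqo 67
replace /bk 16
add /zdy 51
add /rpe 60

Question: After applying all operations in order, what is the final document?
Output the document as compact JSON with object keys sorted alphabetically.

Answer: {"a":82,"bk":16,"daw":21,"dqo":67,"e":35,"l":38,"pda":54,"rpe":60,"vjz":42,"zdy":51}

Derivation:
After op 1 (replace /pda 38): {"pda":38,"pi":25}
After op 2 (add /hbq 62): {"hbq":62,"pda":38,"pi":25}
After op 3 (replace /pi 90): {"hbq":62,"pda":38,"pi":90}
After op 4 (add /dqo 42): {"dqo":42,"hbq":62,"pda":38,"pi":90}
After op 5 (add /a 8): {"a":8,"dqo":42,"hbq":62,"pda":38,"pi":90}
After op 6 (add /a 45): {"a":45,"dqo":42,"hbq":62,"pda":38,"pi":90}
After op 7 (remove /hbq): {"a":45,"dqo":42,"pda":38,"pi":90}
After op 8 (remove /pi): {"a":45,"dqo":42,"pda":38}
After op 9 (replace /a 74): {"a":74,"dqo":42,"pda":38}
After op 10 (replace /pda 37): {"a":74,"dqo":42,"pda":37}
After op 11 (add /e 34): {"a":74,"dqo":42,"e":34,"pda":37}
After op 12 (replace /e 46): {"a":74,"dqo":42,"e":46,"pda":37}
After op 13 (add /l 66): {"a":74,"dqo":42,"e":46,"l":66,"pda":37}
After op 14 (replace /l 38): {"a":74,"dqo":42,"e":46,"l":38,"pda":37}
After op 15 (add /vjz 42): {"a":74,"dqo":42,"e":46,"l":38,"pda":37,"vjz":42}
After op 16 (add /dqo 94): {"a":74,"dqo":94,"e":46,"l":38,"pda":37,"vjz":42}
After op 17 (add /pda 54): {"a":74,"dqo":94,"e":46,"l":38,"pda":54,"vjz":42}
After op 18 (add /e 35): {"a":74,"dqo":94,"e":35,"l":38,"pda":54,"vjz":42}
After op 19 (add /a 82): {"a":82,"dqo":94,"e":35,"l":38,"pda":54,"vjz":42}
After op 20 (add /daw 21): {"a":82,"daw":21,"dqo":94,"e":35,"l":38,"pda":54,"vjz":42}
After op 21 (add /bk 84): {"a":82,"bk":84,"daw":21,"dqo":94,"e":35,"l":38,"pda":54,"vjz":42}
After op 22 (replace /dqo 67): {"a":82,"bk":84,"daw":21,"dqo":67,"e":35,"l":38,"pda":54,"vjz":42}
After op 23 (replace /bk 16): {"a":82,"bk":16,"daw":21,"dqo":67,"e":35,"l":38,"pda":54,"vjz":42}
After op 24 (add /zdy 51): {"a":82,"bk":16,"daw":21,"dqo":67,"e":35,"l":38,"pda":54,"vjz":42,"zdy":51}
After op 25 (add /rpe 60): {"a":82,"bk":16,"daw":21,"dqo":67,"e":35,"l":38,"pda":54,"rpe":60,"vjz":42,"zdy":51}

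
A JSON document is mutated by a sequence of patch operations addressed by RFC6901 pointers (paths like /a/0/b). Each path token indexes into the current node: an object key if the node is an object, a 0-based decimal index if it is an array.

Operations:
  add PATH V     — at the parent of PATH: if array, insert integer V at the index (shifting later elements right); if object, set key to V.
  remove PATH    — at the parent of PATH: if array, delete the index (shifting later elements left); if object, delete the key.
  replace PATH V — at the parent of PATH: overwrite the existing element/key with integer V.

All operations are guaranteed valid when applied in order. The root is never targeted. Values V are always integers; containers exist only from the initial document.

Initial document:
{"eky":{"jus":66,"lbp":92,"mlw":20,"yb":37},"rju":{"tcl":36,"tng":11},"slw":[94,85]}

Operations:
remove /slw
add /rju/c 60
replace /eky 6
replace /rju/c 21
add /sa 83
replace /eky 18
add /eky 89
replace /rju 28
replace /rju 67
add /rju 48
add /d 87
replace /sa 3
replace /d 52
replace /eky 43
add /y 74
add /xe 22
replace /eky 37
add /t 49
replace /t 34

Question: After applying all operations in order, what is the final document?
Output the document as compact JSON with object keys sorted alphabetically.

Answer: {"d":52,"eky":37,"rju":48,"sa":3,"t":34,"xe":22,"y":74}

Derivation:
After op 1 (remove /slw): {"eky":{"jus":66,"lbp":92,"mlw":20,"yb":37},"rju":{"tcl":36,"tng":11}}
After op 2 (add /rju/c 60): {"eky":{"jus":66,"lbp":92,"mlw":20,"yb":37},"rju":{"c":60,"tcl":36,"tng":11}}
After op 3 (replace /eky 6): {"eky":6,"rju":{"c":60,"tcl":36,"tng":11}}
After op 4 (replace /rju/c 21): {"eky":6,"rju":{"c":21,"tcl":36,"tng":11}}
After op 5 (add /sa 83): {"eky":6,"rju":{"c":21,"tcl":36,"tng":11},"sa":83}
After op 6 (replace /eky 18): {"eky":18,"rju":{"c":21,"tcl":36,"tng":11},"sa":83}
After op 7 (add /eky 89): {"eky":89,"rju":{"c":21,"tcl":36,"tng":11},"sa":83}
After op 8 (replace /rju 28): {"eky":89,"rju":28,"sa":83}
After op 9 (replace /rju 67): {"eky":89,"rju":67,"sa":83}
After op 10 (add /rju 48): {"eky":89,"rju":48,"sa":83}
After op 11 (add /d 87): {"d":87,"eky":89,"rju":48,"sa":83}
After op 12 (replace /sa 3): {"d":87,"eky":89,"rju":48,"sa":3}
After op 13 (replace /d 52): {"d":52,"eky":89,"rju":48,"sa":3}
After op 14 (replace /eky 43): {"d":52,"eky":43,"rju":48,"sa":3}
After op 15 (add /y 74): {"d":52,"eky":43,"rju":48,"sa":3,"y":74}
After op 16 (add /xe 22): {"d":52,"eky":43,"rju":48,"sa":3,"xe":22,"y":74}
After op 17 (replace /eky 37): {"d":52,"eky":37,"rju":48,"sa":3,"xe":22,"y":74}
After op 18 (add /t 49): {"d":52,"eky":37,"rju":48,"sa":3,"t":49,"xe":22,"y":74}
After op 19 (replace /t 34): {"d":52,"eky":37,"rju":48,"sa":3,"t":34,"xe":22,"y":74}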